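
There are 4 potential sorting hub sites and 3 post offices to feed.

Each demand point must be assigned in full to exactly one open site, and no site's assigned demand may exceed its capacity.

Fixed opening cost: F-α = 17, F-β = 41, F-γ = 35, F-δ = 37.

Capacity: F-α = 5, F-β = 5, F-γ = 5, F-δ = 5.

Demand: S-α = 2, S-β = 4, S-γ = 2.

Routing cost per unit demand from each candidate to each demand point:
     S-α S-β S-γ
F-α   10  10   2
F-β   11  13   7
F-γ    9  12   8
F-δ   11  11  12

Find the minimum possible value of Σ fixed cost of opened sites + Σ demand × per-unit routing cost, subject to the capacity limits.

Open {F-α, F-δ}; cheapest assignment that respects the capacities:
  F-α (cap 5, load 4): S-α, S-γ — cost 2×10 + 2×2 = 24
  F-δ (cap 5, load 4): S-β — cost 4×11 = 44
  Shipping 68, fixed 54 → total 122.
  Any other capacity-feasible assignment to {F-α, F-δ} ships for at least 68.
Compare {F-α, F-γ}: its best feasible assignment gives total 124.
Compare {F-α, F-β}: its best feasible assignment gives total 134.
Every other set of open sites that can feasibly serve all demand totals ≥ 124 even under its best assignment. Minimum: 122.

122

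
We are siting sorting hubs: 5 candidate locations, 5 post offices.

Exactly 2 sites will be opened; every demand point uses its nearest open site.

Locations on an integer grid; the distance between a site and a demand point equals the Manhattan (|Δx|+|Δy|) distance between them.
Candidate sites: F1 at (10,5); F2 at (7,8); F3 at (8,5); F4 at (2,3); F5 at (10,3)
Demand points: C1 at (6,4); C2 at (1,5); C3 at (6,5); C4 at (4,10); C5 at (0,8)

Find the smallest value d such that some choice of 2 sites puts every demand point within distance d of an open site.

7

Open {F2, F3}.
  Farthest demand point is C2 at distance 7 (to F3); all others are ≤ 7.
With {F2, F4} the worst case is 7.
With {F1, F2} the worst case is 9.
No size-2 selection achieves below 7.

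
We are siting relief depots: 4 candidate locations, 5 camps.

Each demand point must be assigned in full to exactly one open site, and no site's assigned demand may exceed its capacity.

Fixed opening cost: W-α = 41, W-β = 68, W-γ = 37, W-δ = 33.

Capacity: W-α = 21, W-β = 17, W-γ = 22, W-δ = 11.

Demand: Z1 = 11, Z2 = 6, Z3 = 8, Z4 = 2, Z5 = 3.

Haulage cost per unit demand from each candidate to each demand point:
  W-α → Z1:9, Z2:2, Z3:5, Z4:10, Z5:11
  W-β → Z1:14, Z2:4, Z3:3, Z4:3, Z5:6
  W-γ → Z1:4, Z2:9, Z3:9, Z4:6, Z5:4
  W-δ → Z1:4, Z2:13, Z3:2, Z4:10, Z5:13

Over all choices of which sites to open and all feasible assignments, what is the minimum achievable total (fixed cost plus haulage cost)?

198

Open {W-α, W-γ}; cheapest assignment that respects the capacities:
  W-α (cap 21, load 14): Z2, Z3 — cost 6×2 + 8×5 = 52
  W-γ (cap 22, load 16): Z1, Z4, Z5 — cost 11×4 + 2×6 + 3×4 = 68
  Shipping 120, fixed 78 → total 198.
  Any other capacity-feasible assignment to {W-α, W-γ} ships for at least 120.
Compare {W-α, W-γ, W-δ}: its best feasible assignment gives total 207.
Compare {W-γ, W-δ}: its best feasible assignment gives total 208.
Every other set of open sites that can feasibly serve all demand totals ≥ 207 even under its best assignment. Minimum: 198.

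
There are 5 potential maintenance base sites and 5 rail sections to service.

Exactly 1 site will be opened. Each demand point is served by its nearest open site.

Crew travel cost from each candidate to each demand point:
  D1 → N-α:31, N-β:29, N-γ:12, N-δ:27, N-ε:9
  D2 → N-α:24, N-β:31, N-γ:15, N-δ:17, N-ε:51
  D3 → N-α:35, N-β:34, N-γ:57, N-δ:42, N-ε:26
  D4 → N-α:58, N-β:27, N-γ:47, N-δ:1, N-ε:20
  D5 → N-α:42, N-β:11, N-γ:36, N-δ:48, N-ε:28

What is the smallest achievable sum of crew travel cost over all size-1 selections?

108

Open {D1}.
  N-α→D1 31, N-β→D1 29, N-γ→D1 12, N-δ→D1 27, N-ε→D1 9  ⇒ total 108.
Compare {D2}: total 138.
Compare {D4}: total 153.
No size-1 selection does better; minimum is 108.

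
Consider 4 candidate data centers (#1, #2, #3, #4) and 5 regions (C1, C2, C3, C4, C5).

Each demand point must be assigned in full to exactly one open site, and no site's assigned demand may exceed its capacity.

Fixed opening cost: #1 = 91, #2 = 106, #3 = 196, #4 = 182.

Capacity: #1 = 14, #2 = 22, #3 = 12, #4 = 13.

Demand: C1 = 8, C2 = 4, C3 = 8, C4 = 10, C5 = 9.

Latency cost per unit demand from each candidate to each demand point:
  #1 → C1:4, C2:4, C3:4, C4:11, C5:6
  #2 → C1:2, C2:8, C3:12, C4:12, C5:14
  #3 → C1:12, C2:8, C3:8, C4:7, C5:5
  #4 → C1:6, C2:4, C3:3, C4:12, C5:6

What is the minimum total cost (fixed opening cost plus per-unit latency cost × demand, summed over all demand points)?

609

Open {#1, #2, #4}; cheapest assignment that respects the capacities:
  #1 (cap 14, load 13): C2, C5 — cost 4×4 + 9×6 = 70
  #2 (cap 22, load 18): C1, C4 — cost 8×2 + 10×12 = 136
  #4 (cap 13, load 8): C3 — cost 8×3 = 24
  Shipping 230, fixed 379 → total 609.
  Any other capacity-feasible assignment to {#1, #2, #4} ships for at least 230.
Compare {#1, #2, #3}: its best feasible assignment gives total 622.
Compare {#2, #3, #4}: its best feasible assignment gives total 705.
Every other set of open sites that can feasibly serve all demand totals ≥ 622 even under its best assignment. Minimum: 609.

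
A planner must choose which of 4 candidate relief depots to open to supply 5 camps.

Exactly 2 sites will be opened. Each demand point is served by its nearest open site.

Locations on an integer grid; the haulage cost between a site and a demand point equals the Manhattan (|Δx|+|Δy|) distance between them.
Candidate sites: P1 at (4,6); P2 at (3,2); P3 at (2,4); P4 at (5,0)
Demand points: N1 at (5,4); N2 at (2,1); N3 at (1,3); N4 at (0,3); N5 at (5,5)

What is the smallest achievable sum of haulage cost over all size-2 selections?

13

Open {P1, P3}.
  N1→P1 3, N2→P3 3, N3→P3 2, N4→P3 3, N5→P1 2  ⇒ total 13.
Compare {P1, P2}: total 14.
Compare {P2, P3}: total 14.
No size-2 selection does better; minimum is 13.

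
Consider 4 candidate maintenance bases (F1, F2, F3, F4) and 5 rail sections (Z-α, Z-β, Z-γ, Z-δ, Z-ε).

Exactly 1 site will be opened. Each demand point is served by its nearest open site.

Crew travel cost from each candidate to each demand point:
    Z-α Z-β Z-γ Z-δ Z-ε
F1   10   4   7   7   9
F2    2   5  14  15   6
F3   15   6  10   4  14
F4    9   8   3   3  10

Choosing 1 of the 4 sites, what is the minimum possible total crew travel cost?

33

Open {F4}.
  Z-α→F4 9, Z-β→F4 8, Z-γ→F4 3, Z-δ→F4 3, Z-ε→F4 10  ⇒ total 33.
Compare {F1}: total 37.
Compare {F2}: total 42.
No size-1 selection does better; minimum is 33.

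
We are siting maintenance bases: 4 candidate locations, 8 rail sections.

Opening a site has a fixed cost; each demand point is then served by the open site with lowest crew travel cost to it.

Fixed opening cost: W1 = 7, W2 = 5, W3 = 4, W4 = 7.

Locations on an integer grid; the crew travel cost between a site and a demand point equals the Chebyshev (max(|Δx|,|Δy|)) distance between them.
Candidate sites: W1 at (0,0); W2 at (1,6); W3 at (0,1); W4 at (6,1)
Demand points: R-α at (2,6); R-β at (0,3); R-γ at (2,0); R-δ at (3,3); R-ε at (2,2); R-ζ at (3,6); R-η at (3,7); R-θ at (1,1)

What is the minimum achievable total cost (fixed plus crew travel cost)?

Open {W2, W3}: assign each demand point to its cheapest open site.
  R-α→W2 1, R-β→W3 2, R-γ→W3 2, R-δ→W2 3, R-ε→W3 2, R-ζ→W2 2, R-η→W2 2, R-θ→W3 1
  crew travel cost 15, fixed 9 → total 24.
Compare {W1, W2}: crew travel cost 16 + fixed 12 = 28.
Compare {W3}: crew travel cost 26 + fixed 4 = 30.
Compare {W2}: crew travel cost 26 + fixed 5 = 31.
All other subsets cost ≥ 28. Minimum total cost: 24.

24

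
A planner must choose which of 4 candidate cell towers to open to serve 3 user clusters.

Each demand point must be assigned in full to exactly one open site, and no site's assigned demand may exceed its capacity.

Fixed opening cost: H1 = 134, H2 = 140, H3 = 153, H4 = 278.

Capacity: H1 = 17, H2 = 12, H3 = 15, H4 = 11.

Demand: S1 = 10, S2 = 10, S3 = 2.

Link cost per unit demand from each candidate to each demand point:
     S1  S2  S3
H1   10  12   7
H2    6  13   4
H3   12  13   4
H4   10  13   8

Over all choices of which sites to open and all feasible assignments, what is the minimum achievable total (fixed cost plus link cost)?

462

Open {H1, H2}; cheapest assignment that respects the capacities:
  H1 (cap 17, load 10): S2 — cost 10×12 = 120
  H2 (cap 12, load 12): S1, S3 — cost 10×6 + 2×4 = 68
  Shipping 188, fixed 274 → total 462.
  Any other capacity-feasible assignment to {H1, H2} ships for at least 188.
Compare {H2, H3}: its best feasible assignment gives total 491.
Compare {H1, H3}: its best feasible assignment gives total 525.
Every other set of open sites that can feasibly serve all demand totals ≥ 491 even under its best assignment. Minimum: 462.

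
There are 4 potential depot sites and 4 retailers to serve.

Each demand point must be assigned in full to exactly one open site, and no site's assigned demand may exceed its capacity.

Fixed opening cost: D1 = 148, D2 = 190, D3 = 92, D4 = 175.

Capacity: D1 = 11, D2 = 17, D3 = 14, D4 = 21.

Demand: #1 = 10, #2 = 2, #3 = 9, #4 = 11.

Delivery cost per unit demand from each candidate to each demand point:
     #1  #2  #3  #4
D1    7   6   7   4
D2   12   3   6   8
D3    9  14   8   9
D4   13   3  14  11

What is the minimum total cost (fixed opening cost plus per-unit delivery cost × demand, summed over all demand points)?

Open {D3, D4}; cheapest assignment that respects the capacities:
  D3 (cap 14, load 11): #2, #3 — cost 2×14 + 9×8 = 100
  D4 (cap 21, load 21): #1, #4 — cost 10×13 + 11×11 = 251
  Shipping 351, fixed 267 → total 618.
  Any other capacity-feasible assignment to {D3, D4} ships for at least 351.
Compare {D1, D2, D3}: its best feasible assignment gives total 624.
Compare {D1, D4}: its best feasible assignment gives total 629.
Every other set of open sites that can feasibly serve all demand totals ≥ 624 even under its best assignment. Minimum: 618.

618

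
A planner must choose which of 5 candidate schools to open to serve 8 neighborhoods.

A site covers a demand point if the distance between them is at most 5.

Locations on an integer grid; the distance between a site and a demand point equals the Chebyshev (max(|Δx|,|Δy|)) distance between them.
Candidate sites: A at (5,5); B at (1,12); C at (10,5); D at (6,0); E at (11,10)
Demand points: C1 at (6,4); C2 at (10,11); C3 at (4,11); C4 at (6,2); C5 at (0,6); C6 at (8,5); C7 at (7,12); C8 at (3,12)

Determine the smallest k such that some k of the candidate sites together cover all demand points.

Coverage sets (demand points within 5 of each site):
  A: {C1, C4, C5, C6}
  B: {C3, C8}
  C: {C1, C4, C6}
  D: {C1, C4, C6}
  E: {C2, C6, C7}
No 2 sites suffice: every size-2 union leaves at least one demand point uncovered.
But {A, B, E} covers everything, so the minimum is 3.

3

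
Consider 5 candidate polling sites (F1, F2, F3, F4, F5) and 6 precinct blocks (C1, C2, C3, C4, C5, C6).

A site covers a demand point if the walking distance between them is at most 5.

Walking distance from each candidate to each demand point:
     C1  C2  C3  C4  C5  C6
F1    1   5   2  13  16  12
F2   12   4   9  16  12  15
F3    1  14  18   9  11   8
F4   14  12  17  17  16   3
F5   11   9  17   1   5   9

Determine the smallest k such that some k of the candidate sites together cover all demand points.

3

Coverage sets (demand points within 5 of each site):
  F1: {C1, C2, C3}
  F2: {C2}
  F3: {C1}
  F4: {C6}
  F5: {C4, C5}
No 2 sites suffice: every size-2 union leaves at least one demand point uncovered.
But {F1, F4, F5} covers everything, so the minimum is 3.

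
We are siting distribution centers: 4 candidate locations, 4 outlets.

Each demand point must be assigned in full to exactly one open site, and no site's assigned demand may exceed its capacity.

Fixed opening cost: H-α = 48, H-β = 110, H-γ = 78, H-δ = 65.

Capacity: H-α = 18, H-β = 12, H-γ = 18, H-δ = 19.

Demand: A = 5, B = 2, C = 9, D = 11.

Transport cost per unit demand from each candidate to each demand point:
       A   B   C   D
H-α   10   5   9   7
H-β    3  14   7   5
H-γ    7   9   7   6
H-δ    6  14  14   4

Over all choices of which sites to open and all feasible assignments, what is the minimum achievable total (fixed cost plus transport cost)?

Open {H-α, H-δ}; cheapest assignment that respects the capacities:
  H-α (cap 18, load 11): B, C — cost 2×5 + 9×9 = 91
  H-δ (cap 19, load 16): A, D — cost 5×6 + 11×4 = 74
  Shipping 165, fixed 113 → total 278.
  Any other capacity-feasible assignment to {H-α, H-δ} ships for at least 165.
Compare {H-γ, H-δ}: its best feasible assignment gives total 298.
Compare {H-α, H-γ}: its best feasible assignment gives total 311.
Every other set of open sites that can feasibly serve all demand totals ≥ 298 even under its best assignment. Minimum: 278.

278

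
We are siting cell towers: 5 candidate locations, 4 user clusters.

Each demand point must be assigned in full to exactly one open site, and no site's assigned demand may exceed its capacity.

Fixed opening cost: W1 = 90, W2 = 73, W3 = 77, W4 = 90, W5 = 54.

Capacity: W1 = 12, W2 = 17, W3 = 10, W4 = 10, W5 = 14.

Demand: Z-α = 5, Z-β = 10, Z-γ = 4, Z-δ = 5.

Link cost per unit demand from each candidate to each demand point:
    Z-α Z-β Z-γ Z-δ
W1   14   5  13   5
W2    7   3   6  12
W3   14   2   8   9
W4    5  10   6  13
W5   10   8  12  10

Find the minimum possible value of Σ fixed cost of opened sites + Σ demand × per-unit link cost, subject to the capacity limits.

Open {W2, W5}; cheapest assignment that respects the capacities:
  W2 (cap 17, load 14): Z-β, Z-γ — cost 10×3 + 4×6 = 54
  W5 (cap 14, load 10): Z-α, Z-δ — cost 5×10 + 5×10 = 100
  Shipping 154, fixed 127 → total 281.
  Any other capacity-feasible assignment to {W2, W5} ships for at least 154.
Compare {W2, W3}: its best feasible assignment gives total 289.
Compare {W3, W5}: its best feasible assignment gives total 299.
Every other set of open sites that can feasibly serve all demand totals ≥ 289 even under its best assignment. Minimum: 281.

281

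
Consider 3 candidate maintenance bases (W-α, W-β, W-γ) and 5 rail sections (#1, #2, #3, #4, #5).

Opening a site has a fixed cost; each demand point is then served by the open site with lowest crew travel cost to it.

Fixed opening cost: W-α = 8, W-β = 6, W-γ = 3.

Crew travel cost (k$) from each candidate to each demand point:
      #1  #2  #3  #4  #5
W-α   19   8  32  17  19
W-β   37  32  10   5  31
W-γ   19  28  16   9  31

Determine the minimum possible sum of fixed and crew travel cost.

Open {W-α, W-β}: assign each demand point to its cheapest open site.
  #1→W-α 19, #2→W-α 8, #3→W-β 10, #4→W-β 5, #5→W-α 19
  crew travel cost 61, fixed 14 → total 75.
Compare {W-α, W-β, W-γ}: crew travel cost 61 + fixed 17 = 78.
Compare {W-α, W-γ}: crew travel cost 71 + fixed 11 = 82.
Compare {W-β, W-γ}: crew travel cost 93 + fixed 9 = 102.
All other subsets cost ≥ 78. Minimum total cost: 75.

75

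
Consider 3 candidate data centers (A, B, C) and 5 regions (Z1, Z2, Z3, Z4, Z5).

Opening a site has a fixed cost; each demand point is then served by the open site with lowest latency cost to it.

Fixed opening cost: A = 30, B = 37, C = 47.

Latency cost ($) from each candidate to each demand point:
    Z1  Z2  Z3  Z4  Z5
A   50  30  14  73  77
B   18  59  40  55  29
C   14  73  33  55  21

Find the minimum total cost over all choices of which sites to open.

Open {A, C}: assign each demand point to its cheapest open site.
  Z1→C 14, Z2→A 30, Z3→A 14, Z4→C 55, Z5→C 21
  latency cost 134, fixed 77 → total 211.
Compare {A, B}: latency cost 146 + fixed 67 = 213.
Compare {B}: latency cost 201 + fixed 37 = 238.
Compare {C}: latency cost 196 + fixed 47 = 243.
All other subsets cost ≥ 213. Minimum total cost: 211.

211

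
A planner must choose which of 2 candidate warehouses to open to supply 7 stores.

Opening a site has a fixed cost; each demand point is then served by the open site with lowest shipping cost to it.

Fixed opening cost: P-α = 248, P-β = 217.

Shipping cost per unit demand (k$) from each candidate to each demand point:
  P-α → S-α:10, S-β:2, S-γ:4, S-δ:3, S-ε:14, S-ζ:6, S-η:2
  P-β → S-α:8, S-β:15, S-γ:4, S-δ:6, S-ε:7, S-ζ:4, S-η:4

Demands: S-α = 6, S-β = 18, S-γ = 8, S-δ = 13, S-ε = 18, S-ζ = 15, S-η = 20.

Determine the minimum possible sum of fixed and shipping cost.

797

Open {P-α}: assign each demand point to its cheapest open site.
  S-α→P-α 6×10=60, S-β→P-α 18×2=36, S-γ→P-α 8×4=32, S-δ→P-α 13×3=39, S-ε→P-α 18×14=252, S-ζ→P-α 15×6=90, S-η→P-α 20×2=40
  shipping cost 549, fixed 248 → total 797.
Compare {P-α, P-β}: shipping cost 381 + fixed 465 = 846.
Compare {P-β}: shipping cost 694 + fixed 217 = 911.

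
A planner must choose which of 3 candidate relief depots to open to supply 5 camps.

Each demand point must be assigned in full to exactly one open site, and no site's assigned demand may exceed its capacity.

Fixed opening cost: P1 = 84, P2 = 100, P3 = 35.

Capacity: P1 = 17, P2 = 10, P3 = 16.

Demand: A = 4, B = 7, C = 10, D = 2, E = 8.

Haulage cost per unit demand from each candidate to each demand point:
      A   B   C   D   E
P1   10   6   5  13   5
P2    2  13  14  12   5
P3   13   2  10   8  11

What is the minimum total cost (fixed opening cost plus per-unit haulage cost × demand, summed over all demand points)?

337

Open {P1, P3}; cheapest assignment that respects the capacities:
  P1 (cap 17, load 16): A, C, D — cost 4×10 + 10×5 + 2×13 = 116
  P3 (cap 16, load 15): B, E — cost 7×2 + 8×11 = 102
  Shipping 218, fixed 119 → total 337.
  Any other capacity-feasible assignment to {P1, P3} ships for at least 218.
Compare {P1, P2, P3}: its best feasible assignment gives total 379.
Every other set of open sites that can feasibly serve all demand totals ≥ 379 even under its best assignment. Minimum: 337.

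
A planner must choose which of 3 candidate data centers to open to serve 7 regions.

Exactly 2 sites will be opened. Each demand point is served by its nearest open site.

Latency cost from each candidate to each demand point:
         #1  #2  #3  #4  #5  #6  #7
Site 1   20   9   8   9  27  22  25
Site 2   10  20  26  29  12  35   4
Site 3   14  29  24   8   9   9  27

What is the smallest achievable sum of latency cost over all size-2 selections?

Open {Site 1, Site 2}.
  #1→Site 2 10, #2→Site 1 9, #3→Site 1 8, #4→Site 1 9, #5→Site 2 12, #6→Site 1 22, #7→Site 2 4  ⇒ total 74.
Compare {Site 1, Site 3}: total 82.
Compare {Site 2, Site 3}: total 84.

74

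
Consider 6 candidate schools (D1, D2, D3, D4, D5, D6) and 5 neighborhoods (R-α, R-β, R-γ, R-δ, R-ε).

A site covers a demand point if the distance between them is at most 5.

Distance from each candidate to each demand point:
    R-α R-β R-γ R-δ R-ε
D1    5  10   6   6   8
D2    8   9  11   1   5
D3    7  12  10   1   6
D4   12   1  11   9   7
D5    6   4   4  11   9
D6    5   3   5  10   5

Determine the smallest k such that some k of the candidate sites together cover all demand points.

Coverage sets (demand points within 5 of each site):
  D1: {R-α}
  D2: {R-δ, R-ε}
  D3: {R-δ}
  D4: {R-β}
  D5: {R-β, R-γ}
  D6: {R-α, R-β, R-γ, R-ε}
No single site covers all 5 demand points.
But {D2, D6} covers everything, so the minimum is 2.

2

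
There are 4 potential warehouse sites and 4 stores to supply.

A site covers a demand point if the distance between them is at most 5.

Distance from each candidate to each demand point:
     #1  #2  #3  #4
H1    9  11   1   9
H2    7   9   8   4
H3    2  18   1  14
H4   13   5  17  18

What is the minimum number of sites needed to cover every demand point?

Coverage sets (demand points within 5 of each site):
  H1: {#3}
  H2: {#4}
  H3: {#1, #3}
  H4: {#2}
No 2 sites suffice: every size-2 union leaves at least one demand point uncovered.
But {H2, H3, H4} covers everything, so the minimum is 3.

3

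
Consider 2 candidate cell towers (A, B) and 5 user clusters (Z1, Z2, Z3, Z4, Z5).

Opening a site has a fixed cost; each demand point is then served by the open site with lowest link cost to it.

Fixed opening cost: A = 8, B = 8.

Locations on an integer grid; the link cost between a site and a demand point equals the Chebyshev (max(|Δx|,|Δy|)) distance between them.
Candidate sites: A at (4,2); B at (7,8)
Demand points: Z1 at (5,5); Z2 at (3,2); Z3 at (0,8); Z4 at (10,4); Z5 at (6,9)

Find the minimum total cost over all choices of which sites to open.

Open {B}: assign each demand point to its cheapest open site.
  Z1→B 3, Z2→B 6, Z3→B 7, Z4→B 4, Z5→B 1
  link cost 21, fixed 8 → total 29.
Compare {A}: link cost 23 + fixed 8 = 31.
Compare {A, B}: link cost 15 + fixed 16 = 31.

29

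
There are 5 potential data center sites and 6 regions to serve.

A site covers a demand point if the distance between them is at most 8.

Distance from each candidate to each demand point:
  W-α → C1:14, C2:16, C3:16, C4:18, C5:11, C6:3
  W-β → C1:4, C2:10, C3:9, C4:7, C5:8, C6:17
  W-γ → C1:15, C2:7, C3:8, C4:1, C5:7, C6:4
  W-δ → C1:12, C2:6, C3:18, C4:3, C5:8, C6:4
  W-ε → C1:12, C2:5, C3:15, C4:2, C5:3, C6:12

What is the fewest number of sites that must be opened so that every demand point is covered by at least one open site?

2

Coverage sets (demand points within 8 of each site):
  W-α: {C6}
  W-β: {C1, C4, C5}
  W-γ: {C2, C3, C4, C5, C6}
  W-δ: {C2, C4, C5, C6}
  W-ε: {C2, C4, C5}
No single site covers all 6 demand points.
But {W-β, W-γ} covers everything, so the minimum is 2.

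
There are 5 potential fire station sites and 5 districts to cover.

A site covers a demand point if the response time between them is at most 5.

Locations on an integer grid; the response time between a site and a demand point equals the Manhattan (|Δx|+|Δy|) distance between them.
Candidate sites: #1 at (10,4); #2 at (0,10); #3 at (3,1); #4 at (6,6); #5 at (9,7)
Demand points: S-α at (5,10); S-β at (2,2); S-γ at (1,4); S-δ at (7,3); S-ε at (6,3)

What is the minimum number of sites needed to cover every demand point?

2

Coverage sets (demand points within 5 of each site):
  #1: {S-δ, S-ε}
  #2: {S-α}
  #3: {S-β, S-γ, S-ε}
  #4: {S-α, S-δ, S-ε}
  #5: {}
No single site covers all 5 demand points.
But {#3, #4} covers everything, so the minimum is 2.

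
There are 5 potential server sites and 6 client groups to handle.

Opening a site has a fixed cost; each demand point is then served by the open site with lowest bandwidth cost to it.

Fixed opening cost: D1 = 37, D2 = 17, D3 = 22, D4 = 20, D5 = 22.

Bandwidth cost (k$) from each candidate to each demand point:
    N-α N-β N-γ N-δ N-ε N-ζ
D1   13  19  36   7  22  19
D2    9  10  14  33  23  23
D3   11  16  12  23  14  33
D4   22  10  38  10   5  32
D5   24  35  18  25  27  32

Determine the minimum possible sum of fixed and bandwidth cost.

Open {D2, D4}: assign each demand point to its cheapest open site.
  N-α→D2 9, N-β→D2 10, N-γ→D2 14, N-δ→D4 10, N-ε→D4 5, N-ζ→D2 23
  bandwidth cost 71, fixed 37 → total 108.
Compare {D3, D4}: bandwidth cost 80 + fixed 42 = 122.
Compare {D2, D3, D4}: bandwidth cost 69 + fixed 59 = 128.
Compare {D2}: bandwidth cost 112 + fixed 17 = 129.
All other subsets cost ≥ 122. Minimum total cost: 108.

108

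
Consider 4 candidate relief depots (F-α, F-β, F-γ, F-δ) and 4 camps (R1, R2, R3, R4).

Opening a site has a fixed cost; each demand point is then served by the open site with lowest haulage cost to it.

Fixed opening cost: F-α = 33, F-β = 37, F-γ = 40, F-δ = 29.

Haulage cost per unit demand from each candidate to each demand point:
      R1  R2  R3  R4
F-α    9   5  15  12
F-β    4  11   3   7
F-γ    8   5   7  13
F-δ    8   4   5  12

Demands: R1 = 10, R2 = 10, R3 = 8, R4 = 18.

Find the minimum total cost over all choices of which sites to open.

Open {F-β, F-δ}: assign each demand point to its cheapest open site.
  R1→F-β 10×4=40, R2→F-δ 10×4=40, R3→F-β 8×3=24, R4→F-β 18×7=126
  haulage cost 230, fixed 66 → total 296.
Compare {F-α, F-β}: haulage cost 240 + fixed 70 = 310.
Compare {F-β, F-γ}: haulage cost 240 + fixed 77 = 317.
Compare {F-α, F-β, F-δ}: haulage cost 230 + fixed 99 = 329.
All other subsets cost ≥ 310. Minimum total cost: 296.

296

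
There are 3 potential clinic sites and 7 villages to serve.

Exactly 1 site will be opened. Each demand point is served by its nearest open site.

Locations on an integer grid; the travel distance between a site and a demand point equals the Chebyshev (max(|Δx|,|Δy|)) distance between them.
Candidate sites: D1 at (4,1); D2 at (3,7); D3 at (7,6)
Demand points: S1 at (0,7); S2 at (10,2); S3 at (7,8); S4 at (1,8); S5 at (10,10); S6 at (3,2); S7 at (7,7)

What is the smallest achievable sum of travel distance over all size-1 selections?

28

Open {D3}.
  S1→D3 7, S2→D3 4, S3→D3 2, S4→D3 6, S5→D3 4, S6→D3 4, S7→D3 1  ⇒ total 28.
Compare {D2}: total 32.
Compare {D1}: total 42.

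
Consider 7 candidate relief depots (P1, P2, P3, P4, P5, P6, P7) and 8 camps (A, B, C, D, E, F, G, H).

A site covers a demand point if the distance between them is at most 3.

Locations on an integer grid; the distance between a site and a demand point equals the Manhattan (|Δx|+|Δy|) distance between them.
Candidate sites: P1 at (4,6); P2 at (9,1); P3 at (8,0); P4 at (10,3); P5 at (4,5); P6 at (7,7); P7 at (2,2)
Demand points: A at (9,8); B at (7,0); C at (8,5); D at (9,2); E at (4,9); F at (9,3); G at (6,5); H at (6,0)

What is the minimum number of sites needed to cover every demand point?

Coverage sets (demand points within 3 of each site):
  P1: {E, G}
  P2: {B, D, F}
  P3: {B, D, H}
  P4: {D, F}
  P5: {G}
  P6: {A, C, G}
  P7: {}
No 3 sites suffice: every size-3 union leaves at least one demand point uncovered.
But {P1, P2, P3, P6} covers everything, so the minimum is 4.

4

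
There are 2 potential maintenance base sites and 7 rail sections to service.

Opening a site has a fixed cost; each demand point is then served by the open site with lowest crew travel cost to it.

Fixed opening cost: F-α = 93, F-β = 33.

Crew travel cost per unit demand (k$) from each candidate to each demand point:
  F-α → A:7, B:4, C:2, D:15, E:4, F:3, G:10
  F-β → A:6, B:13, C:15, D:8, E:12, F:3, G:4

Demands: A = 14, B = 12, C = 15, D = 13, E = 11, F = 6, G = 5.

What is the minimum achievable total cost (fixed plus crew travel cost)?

474

Open {F-α, F-β}: assign each demand point to its cheapest open site.
  A→F-β 14×6=84, B→F-α 12×4=48, C→F-α 15×2=30, D→F-β 13×8=104, E→F-α 11×4=44, F→F-α 6×3=18, G→F-β 5×4=20
  crew travel cost 348, fixed 126 → total 474.
Compare {F-α}: crew travel cost 483 + fixed 93 = 576.
Compare {F-β}: crew travel cost 739 + fixed 33 = 772.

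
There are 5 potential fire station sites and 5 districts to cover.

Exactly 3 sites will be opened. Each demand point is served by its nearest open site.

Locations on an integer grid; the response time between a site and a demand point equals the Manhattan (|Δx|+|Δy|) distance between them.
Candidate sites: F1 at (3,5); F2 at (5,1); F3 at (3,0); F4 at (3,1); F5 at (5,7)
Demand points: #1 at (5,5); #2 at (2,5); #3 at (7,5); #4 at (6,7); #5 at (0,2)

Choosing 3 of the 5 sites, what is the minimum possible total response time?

Open {F1, F4, F5}.
  #1→F1 2, #2→F1 1, #3→F1 4, #4→F5 1, #5→F4 4  ⇒ total 12.
Compare {F1, F3, F5}: total 13.
Compare {F1, F2, F5}: total 14.
No size-3 selection does better; minimum is 12.

12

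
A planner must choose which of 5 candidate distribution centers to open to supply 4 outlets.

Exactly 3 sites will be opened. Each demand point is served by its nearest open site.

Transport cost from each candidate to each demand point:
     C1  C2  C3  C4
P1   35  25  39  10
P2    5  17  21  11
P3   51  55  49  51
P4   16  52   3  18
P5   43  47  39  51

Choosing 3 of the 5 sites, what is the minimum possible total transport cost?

Open {P1, P2, P4}.
  C1→P2 5, C2→P2 17, C3→P4 3, C4→P1 10  ⇒ total 35.
Compare {P2, P3, P4}: total 36.
Compare {P2, P4, P5}: total 36.
No size-3 selection does better; minimum is 35.

35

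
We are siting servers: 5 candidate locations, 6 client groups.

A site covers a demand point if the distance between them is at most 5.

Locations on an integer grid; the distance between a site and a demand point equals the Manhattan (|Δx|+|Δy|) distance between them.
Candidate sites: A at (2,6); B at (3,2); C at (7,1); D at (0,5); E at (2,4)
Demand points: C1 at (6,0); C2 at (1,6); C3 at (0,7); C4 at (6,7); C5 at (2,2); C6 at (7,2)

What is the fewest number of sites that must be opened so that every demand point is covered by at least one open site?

Coverage sets (demand points within 5 of each site):
  A: {C2, C3, C4, C5}
  B: {C1, C5, C6}
  C: {C1, C6}
  D: {C2, C3, C5}
  E: {C2, C3, C5}
No single site covers all 6 demand points.
But {A, B} covers everything, so the minimum is 2.

2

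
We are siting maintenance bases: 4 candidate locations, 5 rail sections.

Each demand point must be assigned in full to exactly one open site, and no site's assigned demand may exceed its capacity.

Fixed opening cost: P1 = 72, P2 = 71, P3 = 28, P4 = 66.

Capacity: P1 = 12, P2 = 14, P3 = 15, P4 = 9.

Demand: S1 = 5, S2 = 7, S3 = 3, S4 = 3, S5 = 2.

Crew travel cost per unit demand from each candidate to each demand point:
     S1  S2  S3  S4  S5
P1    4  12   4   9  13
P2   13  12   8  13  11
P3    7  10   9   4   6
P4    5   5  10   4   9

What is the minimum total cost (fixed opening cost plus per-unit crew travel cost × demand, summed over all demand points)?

215

Open {P3, P4}; cheapest assignment that respects the capacities:
  P3 (cap 15, load 13): S1, S3, S4, S5 — cost 5×7 + 3×9 + 3×4 + 2×6 = 86
  P4 (cap 9, load 7): S2 — cost 7×5 = 35
  Shipping 121, fixed 94 → total 215.
  Any other capacity-feasible assignment to {P3, P4} ships for at least 121.
Compare {P1, P3}: its best feasible assignment gives total 226.
Compare {P1, P4}: its best feasible assignment gives total 250.
Every other set of open sites that can feasibly serve all demand totals ≥ 226 even under its best assignment. Minimum: 215.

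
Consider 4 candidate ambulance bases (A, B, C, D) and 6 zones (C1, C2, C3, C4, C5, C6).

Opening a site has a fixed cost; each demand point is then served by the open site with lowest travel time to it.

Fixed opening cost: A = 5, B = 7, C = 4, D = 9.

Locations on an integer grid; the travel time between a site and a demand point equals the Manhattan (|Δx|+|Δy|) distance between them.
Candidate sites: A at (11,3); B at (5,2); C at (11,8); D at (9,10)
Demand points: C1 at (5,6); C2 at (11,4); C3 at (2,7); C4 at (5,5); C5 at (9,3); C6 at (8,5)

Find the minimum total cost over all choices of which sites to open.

35

Open {A, B}: assign each demand point to its cheapest open site.
  C1→B 4, C2→A 1, C3→B 8, C4→B 3, C5→A 2, C6→A 5
  travel time 23, fixed 12 → total 35.
Compare {A, B, C}: travel time 23 + fixed 16 = 39.
Compare {B}: travel time 34 + fixed 7 = 41.
Compare {B, C}: travel time 30 + fixed 11 = 41.
All other subsets cost ≥ 39. Minimum total cost: 35.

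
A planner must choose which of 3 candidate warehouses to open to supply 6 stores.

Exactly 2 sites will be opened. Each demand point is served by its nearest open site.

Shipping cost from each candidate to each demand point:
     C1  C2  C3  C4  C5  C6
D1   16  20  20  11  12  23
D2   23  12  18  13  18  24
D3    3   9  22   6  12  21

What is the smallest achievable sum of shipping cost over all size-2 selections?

Open {D2, D3}.
  C1→D3 3, C2→D3 9, C3→D2 18, C4→D3 6, C5→D3 12, C6→D3 21  ⇒ total 69.
Compare {D1, D3}: total 71.
Compare {D1, D2}: total 92.

69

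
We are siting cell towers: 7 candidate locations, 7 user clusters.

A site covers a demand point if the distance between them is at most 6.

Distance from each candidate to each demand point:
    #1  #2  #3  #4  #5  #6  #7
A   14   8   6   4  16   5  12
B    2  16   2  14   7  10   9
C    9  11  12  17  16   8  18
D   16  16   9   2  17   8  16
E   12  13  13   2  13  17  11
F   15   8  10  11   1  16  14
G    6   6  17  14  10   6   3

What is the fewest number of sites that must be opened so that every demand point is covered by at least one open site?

Coverage sets (demand points within 6 of each site):
  A: {#3, #4, #6}
  B: {#1, #3}
  C: {}
  D: {#4}
  E: {#4}
  F: {#5}
  G: {#1, #2, #6, #7}
No 2 sites suffice: every size-2 union leaves at least one demand point uncovered.
But {A, F, G} covers everything, so the minimum is 3.

3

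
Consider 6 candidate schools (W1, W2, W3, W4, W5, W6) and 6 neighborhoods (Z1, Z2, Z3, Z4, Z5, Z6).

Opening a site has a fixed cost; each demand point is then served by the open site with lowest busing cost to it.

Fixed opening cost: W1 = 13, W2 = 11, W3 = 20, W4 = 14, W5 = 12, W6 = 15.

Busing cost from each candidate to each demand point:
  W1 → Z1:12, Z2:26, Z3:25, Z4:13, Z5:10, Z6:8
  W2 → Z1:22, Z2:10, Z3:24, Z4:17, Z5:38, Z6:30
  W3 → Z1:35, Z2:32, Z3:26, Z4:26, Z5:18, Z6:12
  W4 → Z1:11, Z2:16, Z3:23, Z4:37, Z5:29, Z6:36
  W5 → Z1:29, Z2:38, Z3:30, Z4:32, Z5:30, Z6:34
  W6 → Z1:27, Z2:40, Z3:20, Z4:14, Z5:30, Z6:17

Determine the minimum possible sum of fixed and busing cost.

101

Open {W1, W2}: assign each demand point to its cheapest open site.
  Z1→W1 12, Z2→W2 10, Z3→W2 24, Z4→W1 13, Z5→W1 10, Z6→W1 8
  busing cost 77, fixed 24 → total 101.
Compare {W1}: busing cost 94 + fixed 13 = 107.
Compare {W1, W4}: busing cost 81 + fixed 27 = 108.
Compare {W1, W2, W6}: busing cost 73 + fixed 39 = 112.
All other subsets cost ≥ 107. Minimum total cost: 101.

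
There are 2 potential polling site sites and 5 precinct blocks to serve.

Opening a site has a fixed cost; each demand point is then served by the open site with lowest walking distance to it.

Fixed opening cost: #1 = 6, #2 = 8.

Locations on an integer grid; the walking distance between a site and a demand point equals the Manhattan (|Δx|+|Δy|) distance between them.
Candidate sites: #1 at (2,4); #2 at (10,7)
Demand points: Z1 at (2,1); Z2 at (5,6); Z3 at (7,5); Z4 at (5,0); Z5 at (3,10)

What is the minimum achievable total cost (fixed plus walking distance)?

Open {#1}: assign each demand point to its cheapest open site.
  Z1→#1 3, Z2→#1 5, Z3→#1 6, Z4→#1 7, Z5→#1 7
  walking distance 28, fixed 6 → total 34.
Compare {#1, #2}: walking distance 27 + fixed 14 = 41.
Compare {#2}: walking distance 47 + fixed 8 = 55.

34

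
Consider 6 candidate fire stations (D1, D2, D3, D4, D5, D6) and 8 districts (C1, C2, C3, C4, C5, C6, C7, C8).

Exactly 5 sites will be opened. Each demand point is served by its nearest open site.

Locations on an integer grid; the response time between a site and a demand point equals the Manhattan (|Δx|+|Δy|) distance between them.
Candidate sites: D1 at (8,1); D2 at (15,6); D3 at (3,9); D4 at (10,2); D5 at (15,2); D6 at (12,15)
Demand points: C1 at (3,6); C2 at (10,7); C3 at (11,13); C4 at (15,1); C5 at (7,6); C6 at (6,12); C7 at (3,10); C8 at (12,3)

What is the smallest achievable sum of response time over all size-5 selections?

28

Open {D1, D3, D4, D5, D6}.
  C1→D3 3, C2→D4 5, C3→D6 3, C4→D5 1, C5→D1 6, C6→D3 6, C7→D3 1, C8→D4 3  ⇒ total 28.
Compare {D2, D3, D4, D5, D6}: total 29.
Compare {D1, D2, D3, D5, D6}: total 30.
No size-5 selection does better; minimum is 28.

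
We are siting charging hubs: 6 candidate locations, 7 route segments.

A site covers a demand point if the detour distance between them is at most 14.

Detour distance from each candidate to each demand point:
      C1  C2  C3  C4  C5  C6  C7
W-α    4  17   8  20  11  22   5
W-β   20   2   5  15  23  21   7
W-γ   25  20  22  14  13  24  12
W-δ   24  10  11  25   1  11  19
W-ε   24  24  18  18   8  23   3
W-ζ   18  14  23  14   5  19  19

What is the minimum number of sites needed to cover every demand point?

3

Coverage sets (demand points within 14 of each site):
  W-α: {C1, C3, C5, C7}
  W-β: {C2, C3, C7}
  W-γ: {C4, C5, C7}
  W-δ: {C2, C3, C5, C6}
  W-ε: {C5, C7}
  W-ζ: {C2, C4, C5}
No 2 sites suffice: every size-2 union leaves at least one demand point uncovered.
But {W-α, W-γ, W-δ} covers everything, so the minimum is 3.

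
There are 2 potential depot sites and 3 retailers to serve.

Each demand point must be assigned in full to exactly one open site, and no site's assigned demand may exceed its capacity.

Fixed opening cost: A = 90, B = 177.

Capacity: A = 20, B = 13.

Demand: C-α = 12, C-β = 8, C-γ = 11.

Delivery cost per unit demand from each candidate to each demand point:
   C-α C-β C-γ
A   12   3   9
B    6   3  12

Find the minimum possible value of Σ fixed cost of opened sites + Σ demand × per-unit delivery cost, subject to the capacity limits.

462

Open {A, B}; cheapest assignment that respects the capacities:
  A (cap 20, load 19): C-β, C-γ — cost 8×3 + 11×9 = 123
  B (cap 13, load 12): C-α — cost 12×6 = 72
  Shipping 195, fixed 267 → total 462.
  Any other capacity-feasible assignment to {A, B} ships for at least 195.
Total demand is 31 and no other set of sites has combined capacity ≥ 31, so {A, B} is the only feasible choice of open sites. Minimum: 462.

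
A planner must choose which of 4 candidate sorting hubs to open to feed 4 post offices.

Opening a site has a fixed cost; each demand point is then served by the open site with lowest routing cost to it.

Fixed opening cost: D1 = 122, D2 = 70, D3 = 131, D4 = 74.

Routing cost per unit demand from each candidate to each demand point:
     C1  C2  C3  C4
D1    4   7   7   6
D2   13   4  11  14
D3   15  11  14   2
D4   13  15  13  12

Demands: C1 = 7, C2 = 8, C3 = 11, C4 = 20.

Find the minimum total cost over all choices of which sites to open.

403

Open {D1}: assign each demand point to its cheapest open site.
  C1→D1 7×4=28, C2→D1 8×7=56, C3→D1 11×7=77, C4→D1 20×6=120
  routing cost 281, fixed 122 → total 403.
Compare {D1, D2}: routing cost 257 + fixed 192 = 449.
Compare {D1, D3}: routing cost 201 + fixed 253 = 454.
Compare {D1, D4}: routing cost 281 + fixed 196 = 477.
All other subsets cost ≥ 449. Minimum total cost: 403.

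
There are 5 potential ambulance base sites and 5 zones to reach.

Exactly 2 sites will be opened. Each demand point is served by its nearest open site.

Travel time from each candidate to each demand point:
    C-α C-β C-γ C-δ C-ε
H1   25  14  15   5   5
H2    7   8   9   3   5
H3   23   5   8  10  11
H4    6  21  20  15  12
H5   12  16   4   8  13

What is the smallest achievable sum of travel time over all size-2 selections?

Open {H2, H5}.
  C-α→H2 7, C-β→H2 8, C-γ→H5 4, C-δ→H2 3, C-ε→H2 5  ⇒ total 27.
Compare {H2, H3}: total 28.
Compare {H2, H4}: total 31.
No size-2 selection does better; minimum is 27.

27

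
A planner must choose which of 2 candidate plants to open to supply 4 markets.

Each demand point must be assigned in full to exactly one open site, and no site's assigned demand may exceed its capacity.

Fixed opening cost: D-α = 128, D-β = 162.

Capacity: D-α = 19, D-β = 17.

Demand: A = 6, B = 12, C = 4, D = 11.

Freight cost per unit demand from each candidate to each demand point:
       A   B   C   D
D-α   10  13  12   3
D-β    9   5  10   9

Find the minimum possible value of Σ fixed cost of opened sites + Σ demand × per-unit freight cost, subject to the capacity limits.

Open {D-α, D-β}; cheapest assignment that respects the capacities:
  D-α (cap 19, load 17): A, D — cost 6×10 + 11×3 = 93
  D-β (cap 17, load 16): B, C — cost 12×5 + 4×10 = 100
  Shipping 193, fixed 290 → total 483.
  Any other capacity-feasible assignment to {D-α, D-β} ships for at least 193.
Total demand is 33 and no other set of sites has combined capacity ≥ 33, so {D-α, D-β} is the only feasible choice of open sites. Minimum: 483.

483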